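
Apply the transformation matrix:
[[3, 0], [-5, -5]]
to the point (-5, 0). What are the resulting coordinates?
(-15, 25)

Matrix multiplication:
[[3, 0], [-5, -5]] × [-5, 0]ᵀ
= [3×-5 + 0×0, -5×-5 + -5×0]ᵀ
= [-15.0000, 25.0000]ᵀ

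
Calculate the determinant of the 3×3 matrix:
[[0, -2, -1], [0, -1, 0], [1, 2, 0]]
-1

Expansion along first row:
det = 0·det([[-1,0],[2,0]]) - -2·det([[0,0],[1,0]]) + -1·det([[0,-1],[1,2]])
    = 0·(-1·0 - 0·2) - -2·(0·0 - 0·1) + -1·(0·2 - -1·1)
    = 0·0 - -2·0 + -1·1
    = 0 + 0 + -1 = -1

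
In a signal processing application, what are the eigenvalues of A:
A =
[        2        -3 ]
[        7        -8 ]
λ = -5, -1

Solve det(A - λI) = 0. For a 2×2 matrix the characteristic equation is λ² - (trace)λ + det = 0.
trace(A) = a + d = 2 - 8 = -6.
det(A) = a*d - b*c = (2)*(-8) - (-3)*(7) = -16 + 21 = 5.
Characteristic equation: λ² - (-6)λ + (5) = 0.
Discriminant = (-6)² - 4*(5) = 36 - 20 = 16.
λ = (-6 ± √16) / 2 = (-6 ± 4) / 2 = -5, -1.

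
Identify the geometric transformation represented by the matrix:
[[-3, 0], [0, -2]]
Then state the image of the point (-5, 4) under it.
non-uniform scaling by (-3, -2); image of (-5, 4) is (15, -8)

This is diagonal with distinct entries, so it scales the x-axis by -3 and the y-axis by -2.
The matrix [[-3, 0], [0, -2]] represents: non-uniform scaling by (-3, -2).
Applying it to (-5, 4): [-3·-5 + 0·4, 0·-5 + -2·4] = (15, -8).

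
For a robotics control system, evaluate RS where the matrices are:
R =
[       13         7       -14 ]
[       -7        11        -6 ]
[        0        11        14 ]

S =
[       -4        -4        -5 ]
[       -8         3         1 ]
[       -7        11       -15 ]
RS =
[      -10      -185       152 ]
[      -18        -5       136 ]
[     -186       187      -199 ]

Matrix multiplication: (RS)[i][j] = sum over k of R[i][k] * S[k][j].
  (RS)[0][0] = (13)*(-4) + (7)*(-8) + (-14)*(-7) = -10
  (RS)[0][1] = (13)*(-4) + (7)*(3) + (-14)*(11) = -185
  (RS)[0][2] = (13)*(-5) + (7)*(1) + (-14)*(-15) = 152
  (RS)[1][0] = (-7)*(-4) + (11)*(-8) + (-6)*(-7) = -18
  (RS)[1][1] = (-7)*(-4) + (11)*(3) + (-6)*(11) = -5
  (RS)[1][2] = (-7)*(-5) + (11)*(1) + (-6)*(-15) = 136
  (RS)[2][0] = (0)*(-4) + (11)*(-8) + (14)*(-7) = -186
  (RS)[2][1] = (0)*(-4) + (11)*(3) + (14)*(11) = 187
  (RS)[2][2] = (0)*(-5) + (11)*(1) + (14)*(-15) = -199
RS =
[      -10      -185       152 ]
[      -18        -5       136 ]
[     -186       187      -199 ]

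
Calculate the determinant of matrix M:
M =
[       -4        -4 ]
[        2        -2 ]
det(M) = 16

For a 2×2 matrix [[a, b], [c, d]], det = a*d - b*c.
det(M) = (-4)*(-2) - (-4)*(2) = 8 + 8 = 16.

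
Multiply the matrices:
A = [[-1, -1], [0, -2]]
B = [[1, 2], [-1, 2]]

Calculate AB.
[[0, -4], [2, -4]]

Each entry (i,j) of AB = sum over k of A[i][k]*B[k][j].
(AB)[0][0] = (-1)*(1) + (-1)*(-1) = 0
(AB)[0][1] = (-1)*(2) + (-1)*(2) = -4
(AB)[1][0] = (0)*(1) + (-2)*(-1) = 2
(AB)[1][1] = (0)*(2) + (-2)*(2) = -4
AB = [[0, -4], [2, -4]]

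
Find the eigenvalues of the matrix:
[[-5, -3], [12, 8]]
λ = -1 and λ = 4

Characteristic equation: det(A - λI) = 0
λ² - (trace)λ + (det) = 0
λ² - (3)λ + (-4) = 0
λ² - 3λ - 4 = 0
Solving: λ = -1, 4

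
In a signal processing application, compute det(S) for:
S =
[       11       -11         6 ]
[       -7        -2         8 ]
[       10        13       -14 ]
det(S) = -1064

Expand along row 0 (cofactor expansion): det(S) = a*(e*i - f*h) - b*(d*i - f*g) + c*(d*h - e*g), where the 3×3 is [[a, b, c], [d, e, f], [g, h, i]].
Minor M_00 = (-2)*(-14) - (8)*(13) = 28 - 104 = -76.
Minor M_01 = (-7)*(-14) - (8)*(10) = 98 - 80 = 18.
Minor M_02 = (-7)*(13) - (-2)*(10) = -91 + 20 = -71.
det(S) = (11)*(-76) - (-11)*(18) + (6)*(-71) = -836 + 198 - 426 = -1064.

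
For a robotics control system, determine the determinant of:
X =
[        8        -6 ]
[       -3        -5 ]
det(X) = -58

For a 2×2 matrix [[a, b], [c, d]], det = a*d - b*c.
det(X) = (8)*(-5) - (-6)*(-3) = -40 - 18 = -58.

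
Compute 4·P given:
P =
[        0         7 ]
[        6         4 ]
4P =
[        0        28 ]
[       24        16 ]

Scalar multiplication is elementwise: (4P)[i][j] = 4 * P[i][j].
  (4P)[0][0] = 4 * (0) = 0
  (4P)[0][1] = 4 * (7) = 28
  (4P)[1][0] = 4 * (6) = 24
  (4P)[1][1] = 4 * (4) = 16
4P =
[        0        28 ]
[       24        16 ]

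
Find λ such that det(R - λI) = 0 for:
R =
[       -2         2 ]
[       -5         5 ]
λ = 0, 3

Solve det(R - λI) = 0. For a 2×2 matrix the characteristic equation is λ² - (trace)λ + det = 0.
trace(R) = a + d = -2 + 5 = 3.
det(R) = a*d - b*c = (-2)*(5) - (2)*(-5) = -10 + 10 = 0.
Characteristic equation: λ² - (3)λ + (0) = 0.
Discriminant = (3)² - 4*(0) = 9 - 0 = 9.
λ = (3 ± √9) / 2 = (3 ± 3) / 2 = 0, 3.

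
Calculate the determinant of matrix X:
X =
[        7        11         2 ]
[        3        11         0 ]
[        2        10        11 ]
det(X) = 500

Expand along row 0 (cofactor expansion): det(X) = a*(e*i - f*h) - b*(d*i - f*g) + c*(d*h - e*g), where the 3×3 is [[a, b, c], [d, e, f], [g, h, i]].
Minor M_00 = (11)*(11) - (0)*(10) = 121 - 0 = 121.
Minor M_01 = (3)*(11) - (0)*(2) = 33 - 0 = 33.
Minor M_02 = (3)*(10) - (11)*(2) = 30 - 22 = 8.
det(X) = (7)*(121) - (11)*(33) + (2)*(8) = 847 - 363 + 16 = 500.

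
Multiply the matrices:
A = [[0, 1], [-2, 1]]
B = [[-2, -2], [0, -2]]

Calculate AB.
[[0, -2], [4, 2]]

Each entry (i,j) of AB = sum over k of A[i][k]*B[k][j].
(AB)[0][0] = (0)*(-2) + (1)*(0) = 0
(AB)[0][1] = (0)*(-2) + (1)*(-2) = -2
(AB)[1][0] = (-2)*(-2) + (1)*(0) = 4
(AB)[1][1] = (-2)*(-2) + (1)*(-2) = 2
AB = [[0, -2], [4, 2]]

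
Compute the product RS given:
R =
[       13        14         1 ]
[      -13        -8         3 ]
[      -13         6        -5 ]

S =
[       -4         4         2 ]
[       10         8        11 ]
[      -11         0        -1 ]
RS =
[       77       164       179 ]
[      -61      -116      -117 ]
[      167        -4        45 ]

Matrix multiplication: (RS)[i][j] = sum over k of R[i][k] * S[k][j].
  (RS)[0][0] = (13)*(-4) + (14)*(10) + (1)*(-11) = 77
  (RS)[0][1] = (13)*(4) + (14)*(8) + (1)*(0) = 164
  (RS)[0][2] = (13)*(2) + (14)*(11) + (1)*(-1) = 179
  (RS)[1][0] = (-13)*(-4) + (-8)*(10) + (3)*(-11) = -61
  (RS)[1][1] = (-13)*(4) + (-8)*(8) + (3)*(0) = -116
  (RS)[1][2] = (-13)*(2) + (-8)*(11) + (3)*(-1) = -117
  (RS)[2][0] = (-13)*(-4) + (6)*(10) + (-5)*(-11) = 167
  (RS)[2][1] = (-13)*(4) + (6)*(8) + (-5)*(0) = -4
  (RS)[2][2] = (-13)*(2) + (6)*(11) + (-5)*(-1) = 45
RS =
[       77       164       179 ]
[      -61      -116      -117 ]
[      167        -4        45 ]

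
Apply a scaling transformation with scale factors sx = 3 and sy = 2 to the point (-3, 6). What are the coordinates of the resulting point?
(-9, 12)

Scaling matrix:
[[3, 0], [0, 2]]
Result: (-3 × 3, 6 × 2) = (-9, 12)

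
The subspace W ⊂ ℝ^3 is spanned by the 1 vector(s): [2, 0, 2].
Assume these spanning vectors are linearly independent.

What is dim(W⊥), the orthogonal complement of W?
dim(W⊥) = 2

For any subspace W of ℝ^n, dim(W) + dim(W⊥) = n (the whole-space dimension).
Here the given 1 vectors are linearly independent, so dim(W) = 1.
Thus dim(W⊥) = n - dim(W) = 3 - 1 = 2.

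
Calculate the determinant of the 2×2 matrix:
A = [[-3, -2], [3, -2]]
12

For A = [[a, b], [c, d]], det(A) = a*d - b*c.
det(A) = (-3)*(-2) - (-2)*(3) = 6 - -6 = 12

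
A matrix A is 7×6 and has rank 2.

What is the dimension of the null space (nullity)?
4

The rank-nullity theorem for an m×n matrix states:
rank(A) + nullity(A) = n (the number of columns).
Here n = 6 and rank(A) = 2, so nullity(A) = 6 - 2 = 4.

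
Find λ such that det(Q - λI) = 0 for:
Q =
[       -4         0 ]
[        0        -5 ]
λ = -5, -4

Solve det(Q - λI) = 0. For a 2×2 matrix the characteristic equation is λ² - (trace)λ + det = 0.
trace(Q) = a + d = -4 - 5 = -9.
det(Q) = a*d - b*c = (-4)*(-5) - (0)*(0) = 20 - 0 = 20.
Characteristic equation: λ² - (-9)λ + (20) = 0.
Discriminant = (-9)² - 4*(20) = 81 - 80 = 1.
λ = (-9 ± √1) / 2 = (-9 ± 1) / 2 = -5, -4.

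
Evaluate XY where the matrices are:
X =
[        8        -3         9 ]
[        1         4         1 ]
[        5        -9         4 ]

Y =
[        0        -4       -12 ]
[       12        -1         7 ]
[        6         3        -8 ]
XY =
[       18        -2      -189 ]
[       54        -5         8 ]
[      -84         1      -155 ]

Matrix multiplication: (XY)[i][j] = sum over k of X[i][k] * Y[k][j].
  (XY)[0][0] = (8)*(0) + (-3)*(12) + (9)*(6) = 18
  (XY)[0][1] = (8)*(-4) + (-3)*(-1) + (9)*(3) = -2
  (XY)[0][2] = (8)*(-12) + (-3)*(7) + (9)*(-8) = -189
  (XY)[1][0] = (1)*(0) + (4)*(12) + (1)*(6) = 54
  (XY)[1][1] = (1)*(-4) + (4)*(-1) + (1)*(3) = -5
  (XY)[1][2] = (1)*(-12) + (4)*(7) + (1)*(-8) = 8
  (XY)[2][0] = (5)*(0) + (-9)*(12) + (4)*(6) = -84
  (XY)[2][1] = (5)*(-4) + (-9)*(-1) + (4)*(3) = 1
  (XY)[2][2] = (5)*(-12) + (-9)*(7) + (4)*(-8) = -155
XY =
[       18        -2      -189 ]
[       54        -5         8 ]
[      -84         1      -155 ]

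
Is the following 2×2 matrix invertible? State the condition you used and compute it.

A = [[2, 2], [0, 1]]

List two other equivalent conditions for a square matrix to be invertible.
Yes, invertible; det(A) = 2 ≠ 0. Equivalent conditions: rank(A) = 2; Ax = 0 has only the trivial solution; 0 is not an eigenvalue; the columns of A are linearly independent.

To check invertibility, compute det(A).
The given matrix is triangular, so det(A) equals the product of its diagonal entries = 2 ≠ 0.
Since det(A) ≠ 0, A is invertible.
Equivalent conditions for a square matrix A to be invertible:
- rank(A) = 2 (full rank).
- The homogeneous system Ax = 0 has only the trivial solution x = 0.
- 0 is not an eigenvalue of A.
- The columns (equivalently rows) of A are linearly independent.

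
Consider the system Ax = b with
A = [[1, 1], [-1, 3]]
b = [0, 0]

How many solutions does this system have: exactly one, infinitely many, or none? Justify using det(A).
Exactly one solution

Compute det(A) = (1)*(3) - (1)*(-1) = 4.
Because det(A) ≠ 0, A is invertible and Ax = b has a unique solution for every b (here x = A⁻¹ b).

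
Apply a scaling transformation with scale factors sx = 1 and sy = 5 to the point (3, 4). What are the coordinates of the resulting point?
(3, 20)

Scaling matrix:
[[1, 0], [0, 5]]
Result: (3 × 1, 4 × 5) = (3, 20)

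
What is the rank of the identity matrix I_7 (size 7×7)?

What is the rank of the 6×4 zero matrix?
rank(I_7) = 7, rank(0) = 0

The identity I_7 has 7 columns that are the standard basis vectors e_1, …, e_7. These are linearly independent, so all 7 columns are pivots and rank(I_7) = 7.
The 6×4 zero matrix has every entry zero, so every row is the zero row and there are no pivots; rank(0) = 0.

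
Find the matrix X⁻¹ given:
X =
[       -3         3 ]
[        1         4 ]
det(X) = -15
X⁻¹ =
[    -4/15       1/5 ]
[     1/15       1/5 ]

For a 2×2 matrix X = [[a, b], [c, d]] with det(X) ≠ 0, X⁻¹ = (1/det(X)) * [[d, -b], [-c, a]].
det(X) = (-3)*(4) - (3)*(1) = -12 - 3 = -15.
X⁻¹ = (1/-15) * [[4, -3], [-1, -3]].
Dividing each entry by -15 and reducing:
X⁻¹ =
[    -4/15       1/5 ]
[     1/15       1/5 ]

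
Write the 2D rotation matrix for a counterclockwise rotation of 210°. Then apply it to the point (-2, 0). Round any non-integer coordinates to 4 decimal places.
R = [[-√3/2, 1/2], [-1/2, -√3/2]]; R·(-2, 0) = (1.7321, 1.0000)

Rotation matrix formula: R(θ) = [[cos θ, -sin θ], [sin θ, cos θ]]
For θ = 210°:
cos(210°) = -√3/2
sin(210°) = -1/2
R = [[-√3/2, 1/2], [-1/2, -√3/2]]
Apply to (-2, 0): [-√3/2·-2 + (1/2)·0, -1/2·-2 + -√3/2·0] = (1.7321, 1.0000)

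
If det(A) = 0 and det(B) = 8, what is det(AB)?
0

Use the multiplicative property of determinants: det(AB) = det(A)*det(B).
det(AB) = (0)*(8) = 0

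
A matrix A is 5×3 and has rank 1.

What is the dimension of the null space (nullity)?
2

The rank-nullity theorem for an m×n matrix states:
rank(A) + nullity(A) = n (the number of columns).
Here n = 3 and rank(A) = 1, so nullity(A) = 3 - 1 = 2.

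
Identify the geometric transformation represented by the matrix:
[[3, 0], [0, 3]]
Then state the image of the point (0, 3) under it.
uniform scaling by factor 3; image of (0, 3) is (0, 9)

This is a diagonal matrix with equal entries 3, so it scales both axes by the same factor 3.
The matrix [[3, 0], [0, 3]] represents: uniform scaling by factor 3.
Applying it to (0, 3): [3·0 + 0·3, 0·0 + 3·3] = (0, 9).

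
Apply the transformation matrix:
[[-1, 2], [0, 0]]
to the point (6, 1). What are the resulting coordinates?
(-4, 0)

Matrix multiplication:
[[-1, 2], [0, 0]] × [6, 1]ᵀ
= [-1×6 + 2×1, 0×6 + 0×1]ᵀ
= [-4.0000, 0.0000]ᵀ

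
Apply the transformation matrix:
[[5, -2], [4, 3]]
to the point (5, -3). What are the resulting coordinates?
(31, 11)

Matrix multiplication:
[[5, -2], [4, 3]] × [5, -3]ᵀ
= [5×5 + -2×-3, 4×5 + 3×-3]ᵀ
= [31.0000, 11.0000]ᵀ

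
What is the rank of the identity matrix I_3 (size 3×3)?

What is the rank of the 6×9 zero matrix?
rank(I_3) = 3, rank(0) = 0

The identity I_3 has 3 columns that are the standard basis vectors e_1, …, e_3. These are linearly independent, so all 3 columns are pivots and rank(I_3) = 3.
The 6×9 zero matrix has every entry zero, so every row is the zero row and there are no pivots; rank(0) = 0.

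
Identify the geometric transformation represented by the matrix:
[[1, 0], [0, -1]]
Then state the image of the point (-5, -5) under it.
reflection across the x-axis; image of (-5, -5) is (-5, 5)

This is a symmetric orthogonal matrix with determinant -1, which characterizes a reflection in ℝ².
The matrix [[1, 0], [0, -1]] represents: reflection across the x-axis.
Applying it to (-5, -5): [1·-5 + 0·-5, 0·-5 + -1·-5] = (-5, 5).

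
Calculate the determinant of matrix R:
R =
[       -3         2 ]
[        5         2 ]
det(R) = -16

For a 2×2 matrix [[a, b], [c, d]], det = a*d - b*c.
det(R) = (-3)*(2) - (2)*(5) = -6 - 10 = -16.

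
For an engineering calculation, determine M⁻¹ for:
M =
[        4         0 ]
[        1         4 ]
det(M) = 16
M⁻¹ =
[      1/4         0 ]
[    -1/16       1/4 ]

For a 2×2 matrix M = [[a, b], [c, d]] with det(M) ≠ 0, M⁻¹ = (1/det(M)) * [[d, -b], [-c, a]].
det(M) = (4)*(4) - (0)*(1) = 16 - 0 = 16.
M⁻¹ = (1/16) * [[4, 0], [-1, 4]].
Dividing each entry by 16 and reducing:
M⁻¹ =
[      1/4         0 ]
[    -1/16       1/4 ]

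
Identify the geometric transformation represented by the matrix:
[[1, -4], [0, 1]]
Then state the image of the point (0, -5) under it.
horizontal shear with factor -4; image of (0, -5) is (20, -5)

The matrix [[1, k], [0, 1]] sends (x, y) to (x + -4y, y), leaving the y-coordinate fixed: a horizontal shear.
The matrix [[1, -4], [0, 1]] represents: horizontal shear with factor -4.
Applying it to (0, -5): [1·0 + -4·-5, 0·0 + 1·-5] = (20, -5).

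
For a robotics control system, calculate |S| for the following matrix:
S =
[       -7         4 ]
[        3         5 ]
det(S) = -47

For a 2×2 matrix [[a, b], [c, d]], det = a*d - b*c.
det(S) = (-7)*(5) - (4)*(3) = -35 - 12 = -47.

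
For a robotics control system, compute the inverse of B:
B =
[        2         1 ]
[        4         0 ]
det(B) = -4
B⁻¹ =
[        0       1/4 ]
[        1      -1/2 ]

For a 2×2 matrix B = [[a, b], [c, d]] with det(B) ≠ 0, B⁻¹ = (1/det(B)) * [[d, -b], [-c, a]].
det(B) = (2)*(0) - (1)*(4) = 0 - 4 = -4.
B⁻¹ = (1/-4) * [[0, -1], [-4, 2]].
Dividing each entry by -4 and reducing:
B⁻¹ =
[        0       1/4 ]
[        1      -1/2 ]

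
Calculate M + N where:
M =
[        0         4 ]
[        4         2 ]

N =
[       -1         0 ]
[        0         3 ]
M + N =
[       -1         4 ]
[        4         5 ]

Matrix addition is elementwise: (M+N)[i][j] = M[i][j] + N[i][j].
  (M+N)[0][0] = (0) + (-1) = -1
  (M+N)[0][1] = (4) + (0) = 4
  (M+N)[1][0] = (4) + (0) = 4
  (M+N)[1][1] = (2) + (3) = 5
M + N =
[       -1         4 ]
[        4         5 ]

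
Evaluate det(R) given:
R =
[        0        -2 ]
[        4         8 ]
det(R) = 8

For a 2×2 matrix [[a, b], [c, d]], det = a*d - b*c.
det(R) = (0)*(8) - (-2)*(4) = 0 + 8 = 8.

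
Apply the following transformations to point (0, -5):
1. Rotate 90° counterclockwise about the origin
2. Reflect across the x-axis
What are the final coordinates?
(5, 0)

Step 1: Rotate 90° → (5, 0)
Step 2: Reflect across the x-axis → (5, 0)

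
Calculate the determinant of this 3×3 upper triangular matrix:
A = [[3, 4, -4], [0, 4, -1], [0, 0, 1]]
12

The determinant of a triangular matrix is the product of its diagonal entries (the off-diagonal entries above the diagonal do not affect it).
det(A) = (3) * (4) * (1) = 12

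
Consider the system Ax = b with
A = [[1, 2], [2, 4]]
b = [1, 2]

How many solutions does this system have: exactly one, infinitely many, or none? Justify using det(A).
Infinitely many solutions

det(A) = (1)*(4) - (2)*(2) = 0, so A is singular (column 2 is 2 times column 1).
b = [1, 2] = 1 * column 1 of A, so b lies in the column space of A.
A singular matrix whose right-hand side is in its column space gives a 1-parameter family of solutions — infinitely many.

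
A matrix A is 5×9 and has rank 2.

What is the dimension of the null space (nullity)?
7

The rank-nullity theorem for an m×n matrix states:
rank(A) + nullity(A) = n (the number of columns).
Here n = 9 and rank(A) = 2, so nullity(A) = 9 - 2 = 7.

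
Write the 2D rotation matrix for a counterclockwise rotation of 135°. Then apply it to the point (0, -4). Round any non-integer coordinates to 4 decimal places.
R = [[-√2/2, -√2/2], [√2/2, -√2/2]]; R·(0, -4) = (2.8284, 2.8284)

Rotation matrix formula: R(θ) = [[cos θ, -sin θ], [sin θ, cos θ]]
For θ = 135°:
cos(135°) = -√2/2
sin(135°) = √2/2
R = [[-√2/2, -√2/2], [√2/2, -√2/2]]
Apply to (0, -4): [-√2/2·0 + (-√2/2)·-4, √2/2·0 + -√2/2·-4] = (2.8284, 2.8284)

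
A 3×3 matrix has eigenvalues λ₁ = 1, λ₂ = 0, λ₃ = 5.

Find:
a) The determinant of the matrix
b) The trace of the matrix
det = 0, trace = 6

Two standard eigenvalue identities:
- det(A) equals the product of the eigenvalues (counted with multiplicity).
- trace(A) equals the sum of the eigenvalues.
det(A) = (1)*(0)*(5) = 0.
trace(A) = 1 + 0 + 5 = 6.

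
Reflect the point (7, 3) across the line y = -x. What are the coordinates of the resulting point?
(-3, -7)

Reflection across line y = -x: (7, 3) → (-3, -7)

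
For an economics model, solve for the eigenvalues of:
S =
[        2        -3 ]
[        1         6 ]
λ = 3, 5

Solve det(S - λI) = 0. For a 2×2 matrix the characteristic equation is λ² - (trace)λ + det = 0.
trace(S) = a + d = 2 + 6 = 8.
det(S) = a*d - b*c = (2)*(6) - (-3)*(1) = 12 + 3 = 15.
Characteristic equation: λ² - (8)λ + (15) = 0.
Discriminant = (8)² - 4*(15) = 64 - 60 = 4.
λ = (8 ± √4) / 2 = (8 ± 2) / 2 = 3, 5.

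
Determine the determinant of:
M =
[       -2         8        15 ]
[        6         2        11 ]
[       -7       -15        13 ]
det(M) = -2762

Expand along row 0 (cofactor expansion): det(M) = a*(e*i - f*h) - b*(d*i - f*g) + c*(d*h - e*g), where the 3×3 is [[a, b, c], [d, e, f], [g, h, i]].
Minor M_00 = (2)*(13) - (11)*(-15) = 26 + 165 = 191.
Minor M_01 = (6)*(13) - (11)*(-7) = 78 + 77 = 155.
Minor M_02 = (6)*(-15) - (2)*(-7) = -90 + 14 = -76.
det(M) = (-2)*(191) - (8)*(155) + (15)*(-76) = -382 - 1240 - 1140 = -2762.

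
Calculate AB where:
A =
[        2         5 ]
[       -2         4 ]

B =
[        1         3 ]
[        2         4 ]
AB =
[       12        26 ]
[        6        10 ]

Matrix multiplication: (AB)[i][j] = sum over k of A[i][k] * B[k][j].
  (AB)[0][0] = (2)*(1) + (5)*(2) = 12
  (AB)[0][1] = (2)*(3) + (5)*(4) = 26
  (AB)[1][0] = (-2)*(1) + (4)*(2) = 6
  (AB)[1][1] = (-2)*(3) + (4)*(4) = 10
AB =
[       12        26 ]
[        6        10 ]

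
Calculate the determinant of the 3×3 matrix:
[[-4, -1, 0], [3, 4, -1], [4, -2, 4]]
-40

Expansion along first row:
det = -4·det([[4,-1],[-2,4]]) - -1·det([[3,-1],[4,4]]) + 0·det([[3,4],[4,-2]])
    = -4·(4·4 - -1·-2) - -1·(3·4 - -1·4) + 0·(3·-2 - 4·4)
    = -4·14 - -1·16 + 0·-22
    = -56 + 16 + 0 = -40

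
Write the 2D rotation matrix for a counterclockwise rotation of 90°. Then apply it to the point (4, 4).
R = [[0, -1], [1, 0]]; R·(4, 4) = (-4, 4)

Rotation matrix formula: R(θ) = [[cos θ, -sin θ], [sin θ, cos θ]]
For θ = 90°:
cos(90°) = 0
sin(90°) = 1
R = [[0, -1], [1, 0]]
Apply to (4, 4): [0·4 + (-1)·4, 1·4 + 0·4] = (-4, 4)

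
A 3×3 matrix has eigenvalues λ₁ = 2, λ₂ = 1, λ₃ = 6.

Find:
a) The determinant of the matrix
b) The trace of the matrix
det = 12, trace = 9

Two standard eigenvalue identities:
- det(A) equals the product of the eigenvalues (counted with multiplicity).
- trace(A) equals the sum of the eigenvalues.
det(A) = (2)*(1)*(6) = 12.
trace(A) = 2 + 1 + 6 = 9.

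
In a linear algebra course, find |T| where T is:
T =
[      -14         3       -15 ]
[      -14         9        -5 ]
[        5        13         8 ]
det(T) = 1748

Expand along row 0 (cofactor expansion): det(T) = a*(e*i - f*h) - b*(d*i - f*g) + c*(d*h - e*g), where the 3×3 is [[a, b, c], [d, e, f], [g, h, i]].
Minor M_00 = (9)*(8) - (-5)*(13) = 72 + 65 = 137.
Minor M_01 = (-14)*(8) - (-5)*(5) = -112 + 25 = -87.
Minor M_02 = (-14)*(13) - (9)*(5) = -182 - 45 = -227.
det(T) = (-14)*(137) - (3)*(-87) + (-15)*(-227) = -1918 + 261 + 3405 = 1748.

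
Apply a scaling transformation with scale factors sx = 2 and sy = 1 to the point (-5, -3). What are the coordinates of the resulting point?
(-10, -3)

Scaling matrix:
[[2, 0], [0, 1]]
Result: (-5 × 2, -3 × 1) = (-10, -3)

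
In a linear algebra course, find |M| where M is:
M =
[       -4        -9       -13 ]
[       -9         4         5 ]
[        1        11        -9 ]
det(M) = 2387

Expand along row 0 (cofactor expansion): det(M) = a*(e*i - f*h) - b*(d*i - f*g) + c*(d*h - e*g), where the 3×3 is [[a, b, c], [d, e, f], [g, h, i]].
Minor M_00 = (4)*(-9) - (5)*(11) = -36 - 55 = -91.
Minor M_01 = (-9)*(-9) - (5)*(1) = 81 - 5 = 76.
Minor M_02 = (-9)*(11) - (4)*(1) = -99 - 4 = -103.
det(M) = (-4)*(-91) - (-9)*(76) + (-13)*(-103) = 364 + 684 + 1339 = 2387.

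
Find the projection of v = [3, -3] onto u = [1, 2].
[-3/5, -6/5]

The projection of v onto u is proj_u(v) = ((v·u) / (u·u)) · u.
v·u = (3)*(1) + (-3)*(2) = -3.
u·u = (1)*(1) + (2)*(2) = 5.
coefficient = -3 / 5 = -3/5.
proj_u(v) = -3/5 · [1, 2] = [-3/5, -6/5].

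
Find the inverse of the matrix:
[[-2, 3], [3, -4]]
[[4, 3], [3, 2]]

For [[a,b],[c,d]], inverse = (1/det)·[[d,-b],[-c,a]]
det = -2·-4 - 3·3 = -1
Inverse = (1/-1)·[[-4, -3], [-3, -2]]
        = [[4, 3], [3, 2]]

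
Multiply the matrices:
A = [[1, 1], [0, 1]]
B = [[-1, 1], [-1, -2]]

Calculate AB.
[[-2, -1], [-1, -2]]

Each entry (i,j) of AB = sum over k of A[i][k]*B[k][j].
(AB)[0][0] = (1)*(-1) + (1)*(-1) = -2
(AB)[0][1] = (1)*(1) + (1)*(-2) = -1
(AB)[1][0] = (0)*(-1) + (1)*(-1) = -1
(AB)[1][1] = (0)*(1) + (1)*(-2) = -2
AB = [[-2, -1], [-1, -2]]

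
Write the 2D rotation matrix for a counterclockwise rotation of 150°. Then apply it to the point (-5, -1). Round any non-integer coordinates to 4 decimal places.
R = [[-√3/2, -1/2], [1/2, -√3/2]]; R·(-5, -1) = (4.8301, -1.6340)

Rotation matrix formula: R(θ) = [[cos θ, -sin θ], [sin θ, cos θ]]
For θ = 150°:
cos(150°) = -√3/2
sin(150°) = 1/2
R = [[-√3/2, -1/2], [1/2, -√3/2]]
Apply to (-5, -1): [-√3/2·-5 + (-1/2)·-1, 1/2·-5 + -√3/2·-1] = (4.8301, -1.6340)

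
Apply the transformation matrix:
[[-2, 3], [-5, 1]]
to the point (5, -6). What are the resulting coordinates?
(-28, -31)

Matrix multiplication:
[[-2, 3], [-5, 1]] × [5, -6]ᵀ
= [-2×5 + 3×-6, -5×5 + 1×-6]ᵀ
= [-28.0000, -31.0000]ᵀ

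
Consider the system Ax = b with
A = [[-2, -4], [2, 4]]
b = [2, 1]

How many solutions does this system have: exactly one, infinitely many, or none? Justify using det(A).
No solution

det(A) = (-2)*(4) - (-4)*(2) = 0, so A is singular.
The column space of A is span(column 1) = span([-2, 2]).
b = [2, 1] is not a scalar multiple of column 1, so b ∉ column space and the system is inconsistent — no solution.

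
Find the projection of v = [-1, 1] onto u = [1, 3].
[1/5, 3/5]

The projection of v onto u is proj_u(v) = ((v·u) / (u·u)) · u.
v·u = (-1)*(1) + (1)*(3) = 2.
u·u = (1)*(1) + (3)*(3) = 10.
coefficient = 2 / 10 = 1/5.
proj_u(v) = 1/5 · [1, 3] = [1/5, 3/5].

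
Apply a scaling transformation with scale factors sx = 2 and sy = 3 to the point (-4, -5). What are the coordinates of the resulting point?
(-8, -15)

Scaling matrix:
[[2, 0], [0, 3]]
Result: (-4 × 2, -5 × 3) = (-8, -15)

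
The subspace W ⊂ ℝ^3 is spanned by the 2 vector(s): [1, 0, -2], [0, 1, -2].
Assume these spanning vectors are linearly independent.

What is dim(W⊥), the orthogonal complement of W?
dim(W⊥) = 1

For any subspace W of ℝ^n, dim(W) + dim(W⊥) = n (the whole-space dimension).
Here the given 2 vectors are linearly independent, so dim(W) = 2.
Thus dim(W⊥) = n - dim(W) = 3 - 2 = 1.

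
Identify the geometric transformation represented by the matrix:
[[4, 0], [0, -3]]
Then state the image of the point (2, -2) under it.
non-uniform scaling by (4, -3); image of (2, -2) is (8, 6)

This is diagonal with distinct entries, so it scales the x-axis by 4 and the y-axis by -3.
The matrix [[4, 0], [0, -3]] represents: non-uniform scaling by (4, -3).
Applying it to (2, -2): [4·2 + 0·-2, 0·2 + -3·-2] = (8, 6).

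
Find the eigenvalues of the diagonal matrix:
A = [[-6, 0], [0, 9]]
λ₁ = -6, λ₂ = 9

The characteristic polynomial of A is det(A - λI) = (-6 - λ)(9 - λ) = 0.
The roots are λ = -6 and λ = 9, so the eigenvalues are the diagonal entries.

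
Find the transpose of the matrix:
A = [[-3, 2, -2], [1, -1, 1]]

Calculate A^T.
[[-3, 1], [2, -1], [-2, 1]]

The transpose sends entry (i,j) to (j,i); rows become columns.
Row 0 of A: [-3, 2, -2] -> column 0 of A^T.
Row 1 of A: [1, -1, 1] -> column 1 of A^T.
A^T = [[-3, 1], [2, -1], [-2, 1]]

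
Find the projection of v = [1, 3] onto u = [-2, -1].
[2, 1]

The projection of v onto u is proj_u(v) = ((v·u) / (u·u)) · u.
v·u = (1)*(-2) + (3)*(-1) = -5.
u·u = (-2)*(-2) + (-1)*(-1) = 5.
coefficient = -5 / 5 = -1.
proj_u(v) = -1 · [-2, -1] = [2, 1].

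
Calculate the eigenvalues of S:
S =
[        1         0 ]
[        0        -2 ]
λ = -2, 1

Solve det(S - λI) = 0. For a 2×2 matrix the characteristic equation is λ² - (trace)λ + det = 0.
trace(S) = a + d = 1 - 2 = -1.
det(S) = a*d - b*c = (1)*(-2) - (0)*(0) = -2 - 0 = -2.
Characteristic equation: λ² - (-1)λ + (-2) = 0.
Discriminant = (-1)² - 4*(-2) = 1 + 8 = 9.
λ = (-1 ± √9) / 2 = (-1 ± 3) / 2 = -2, 1.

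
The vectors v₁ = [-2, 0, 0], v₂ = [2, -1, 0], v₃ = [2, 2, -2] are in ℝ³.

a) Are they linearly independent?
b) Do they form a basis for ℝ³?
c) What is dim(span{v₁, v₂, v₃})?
Yes independent, yes basis, dim = 3

Stack v₁, v₂, v₃ as rows of a 3×3 matrix.
[[-2, 0, 0]; [2, -1, 0]; [2, 2, -2]] is already lower triangular with nonzero diagonal entries (-2, -1, -2), so its determinant is the product of the diagonal entries, det = (-2)·(-1)·(-2) = -4 ≠ 0, and the rows are linearly independent.
Three linearly independent vectors in ℝ³ form a basis for ℝ³, so dim(span{v₁,v₂,v₃}) = 3.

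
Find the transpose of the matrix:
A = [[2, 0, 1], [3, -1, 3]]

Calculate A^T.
[[2, 3], [0, -1], [1, 3]]

The transpose sends entry (i,j) to (j,i); rows become columns.
Row 0 of A: [2, 0, 1] -> column 0 of A^T.
Row 1 of A: [3, -1, 3] -> column 1 of A^T.
A^T = [[2, 3], [0, -1], [1, 3]]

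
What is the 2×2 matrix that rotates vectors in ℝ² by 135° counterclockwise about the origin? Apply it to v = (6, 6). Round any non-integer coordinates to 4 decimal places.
R = [[-√2/2, -√2/2], [√2/2, -√2/2]]; R·v = (-8.4853, 0.0000)

A counterclockwise rotation by angle θ in ℝ² has matrix R(θ) = [[cos θ, -sin θ], [sin θ, cos θ]].
For θ = 135°: cos θ = -√2/2, sin θ = √2/2.
R(135°) = [[-√2/2, -√2/2], [√2/2, -√2/2]].
R·v = [-√2/2·6 + (-√2/2)·6, √2/2·6 + -√2/2·6] = (-8.4853, 0.0000).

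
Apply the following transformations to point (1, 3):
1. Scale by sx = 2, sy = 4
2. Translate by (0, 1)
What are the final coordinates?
(2, 13)

Step 1: Scale (1, 3) by (sx, sy) = (2, 4) → (2, 12)
Step 2: Translate by (0, 1) → (2, 13)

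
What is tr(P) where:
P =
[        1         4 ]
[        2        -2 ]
tr(P) = 1 - 2 = -1

The trace of a square matrix is the sum of its diagonal entries.
Diagonal entries of P: P[0][0] = 1, P[1][1] = -2.
tr(P) = 1 - 2 = -1.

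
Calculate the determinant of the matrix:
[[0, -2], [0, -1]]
0

For a 2×2 matrix [[a, b], [c, d]], det = ad - bc
det = (0)(-1) - (-2)(0) = 0 - 0 = 0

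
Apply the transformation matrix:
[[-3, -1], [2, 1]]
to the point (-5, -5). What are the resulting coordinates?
(20, -15)

Matrix multiplication:
[[-3, -1], [2, 1]] × [-5, -5]ᵀ
= [-3×-5 + -1×-5, 2×-5 + 1×-5]ᵀ
= [20.0000, -15.0000]ᵀ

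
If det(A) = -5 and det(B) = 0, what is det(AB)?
0

Use the multiplicative property of determinants: det(AB) = det(A)*det(B).
det(AB) = (-5)*(0) = 0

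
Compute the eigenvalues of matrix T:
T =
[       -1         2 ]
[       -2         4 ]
λ = 0, 3

Solve det(T - λI) = 0. For a 2×2 matrix the characteristic equation is λ² - (trace)λ + det = 0.
trace(T) = a + d = -1 + 4 = 3.
det(T) = a*d - b*c = (-1)*(4) - (2)*(-2) = -4 + 4 = 0.
Characteristic equation: λ² - (3)λ + (0) = 0.
Discriminant = (3)² - 4*(0) = 9 - 0 = 9.
λ = (3 ± √9) / 2 = (3 ± 3) / 2 = 0, 3.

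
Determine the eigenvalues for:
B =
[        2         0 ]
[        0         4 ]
λ = 2, 4

Solve det(B - λI) = 0. For a 2×2 matrix the characteristic equation is λ² - (trace)λ + det = 0.
trace(B) = a + d = 2 + 4 = 6.
det(B) = a*d - b*c = (2)*(4) - (0)*(0) = 8 - 0 = 8.
Characteristic equation: λ² - (6)λ + (8) = 0.
Discriminant = (6)² - 4*(8) = 36 - 32 = 4.
λ = (6 ± √4) / 2 = (6 ± 2) / 2 = 2, 4.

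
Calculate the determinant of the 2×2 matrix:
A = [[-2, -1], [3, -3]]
9

For A = [[a, b], [c, d]], det(A) = a*d - b*c.
det(A) = (-2)*(-3) - (-1)*(3) = 6 - -3 = 9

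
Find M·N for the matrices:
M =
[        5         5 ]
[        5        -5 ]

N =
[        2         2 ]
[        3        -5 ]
MN =
[       25       -15 ]
[       -5        35 ]

Matrix multiplication: (MN)[i][j] = sum over k of M[i][k] * N[k][j].
  (MN)[0][0] = (5)*(2) + (5)*(3) = 25
  (MN)[0][1] = (5)*(2) + (5)*(-5) = -15
  (MN)[1][0] = (5)*(2) + (-5)*(3) = -5
  (MN)[1][1] = (5)*(2) + (-5)*(-5) = 35
MN =
[       25       -15 ]
[       -5        35 ]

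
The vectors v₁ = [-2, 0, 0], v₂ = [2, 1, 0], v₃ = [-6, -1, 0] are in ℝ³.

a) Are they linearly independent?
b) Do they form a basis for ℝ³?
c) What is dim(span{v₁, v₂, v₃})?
Not independent, not a basis, dim(span) = 2

Check whether v₃ can be written as a linear combination of v₁ and v₂.
v₃ = (2)·v₁ + (-1)·v₂ = [-6, -1, 0], so the three vectors are linearly dependent.
Thus they do not form a basis for ℝ³, and dim(span{v₁, v₂, v₃}) = 2 (spanned by v₁ and v₂).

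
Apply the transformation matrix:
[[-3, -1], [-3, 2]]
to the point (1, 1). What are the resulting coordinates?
(-4, -1)

Matrix multiplication:
[[-3, -1], [-3, 2]] × [1, 1]ᵀ
= [-3×1 + -1×1, -3×1 + 2×1]ᵀ
= [-4.0000, -1.0000]ᵀ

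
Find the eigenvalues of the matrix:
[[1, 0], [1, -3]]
λ = -3 and λ = 1

Characteristic equation: det(A - λI) = 0
λ² - (trace)λ + (det) = 0
λ² - (-2)λ + (-3) = 0
λ² + 2λ - 3 = 0
Solving: λ = -3, 1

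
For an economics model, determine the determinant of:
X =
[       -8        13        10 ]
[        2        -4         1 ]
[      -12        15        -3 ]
det(X) = -234

Expand along row 0 (cofactor expansion): det(X) = a*(e*i - f*h) - b*(d*i - f*g) + c*(d*h - e*g), where the 3×3 is [[a, b, c], [d, e, f], [g, h, i]].
Minor M_00 = (-4)*(-3) - (1)*(15) = 12 - 15 = -3.
Minor M_01 = (2)*(-3) - (1)*(-12) = -6 + 12 = 6.
Minor M_02 = (2)*(15) - (-4)*(-12) = 30 - 48 = -18.
det(X) = (-8)*(-3) - (13)*(6) + (10)*(-18) = 24 - 78 - 180 = -234.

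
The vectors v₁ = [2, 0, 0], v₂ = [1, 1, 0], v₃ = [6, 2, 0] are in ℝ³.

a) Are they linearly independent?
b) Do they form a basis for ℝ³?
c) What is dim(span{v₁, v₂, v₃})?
Not independent, not a basis, dim(span) = 2

Check whether v₃ can be written as a linear combination of v₁ and v₂.
v₃ = (2)·v₁ + (2)·v₂ = [6, 2, 0], so the three vectors are linearly dependent.
Thus they do not form a basis for ℝ³, and dim(span{v₁, v₂, v₃}) = 2 (spanned by v₁ and v₂).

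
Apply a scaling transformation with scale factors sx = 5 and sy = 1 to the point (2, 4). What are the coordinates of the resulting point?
(10, 4)

Scaling matrix:
[[5, 0], [0, 1]]
Result: (2 × 5, 4 × 1) = (10, 4)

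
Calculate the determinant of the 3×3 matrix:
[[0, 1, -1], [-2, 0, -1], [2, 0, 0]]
-2

Expansion along first row:
det = 0·det([[0,-1],[0,0]]) - 1·det([[-2,-1],[2,0]]) + -1·det([[-2,0],[2,0]])
    = 0·(0·0 - -1·0) - 1·(-2·0 - -1·2) + -1·(-2·0 - 0·2)
    = 0·0 - 1·2 + -1·0
    = 0 + -2 + 0 = -2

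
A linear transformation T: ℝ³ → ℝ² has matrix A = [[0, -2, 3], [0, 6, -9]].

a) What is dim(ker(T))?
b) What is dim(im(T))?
dim(ker) = 2, dim(im) = 1

Observe that row 2 = -3 × row 1 (so the rows are linearly dependent).
Thus rank(A) = 1 (only one linearly independent row).
dim(im(T)) = rank(A) = 1.
By the rank-nullity theorem applied to T: ℝ³ → ℝ², rank(A) + nullity(A) = 3 (the domain dimension), so dim(ker(T)) = 3 - 1 = 2.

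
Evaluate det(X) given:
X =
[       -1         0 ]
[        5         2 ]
det(X) = -2

For a 2×2 matrix [[a, b], [c, d]], det = a*d - b*c.
det(X) = (-1)*(2) - (0)*(5) = -2 - 0 = -2.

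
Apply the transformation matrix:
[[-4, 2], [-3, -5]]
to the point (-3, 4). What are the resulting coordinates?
(20, -11)

Matrix multiplication:
[[-4, 2], [-3, -5]] × [-3, 4]ᵀ
= [-4×-3 + 2×4, -3×-3 + -5×4]ᵀ
= [20.0000, -11.0000]ᵀ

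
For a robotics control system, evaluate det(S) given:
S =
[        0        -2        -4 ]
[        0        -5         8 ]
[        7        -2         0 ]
det(S) = -252

Expand along row 0 (cofactor expansion): det(S) = a*(e*i - f*h) - b*(d*i - f*g) + c*(d*h - e*g), where the 3×3 is [[a, b, c], [d, e, f], [g, h, i]].
Minor M_00 = (-5)*(0) - (8)*(-2) = 0 + 16 = 16.
Minor M_01 = (0)*(0) - (8)*(7) = 0 - 56 = -56.
Minor M_02 = (0)*(-2) - (-5)*(7) = 0 + 35 = 35.
det(S) = (0)*(16) - (-2)*(-56) + (-4)*(35) = 0 - 112 - 140 = -252.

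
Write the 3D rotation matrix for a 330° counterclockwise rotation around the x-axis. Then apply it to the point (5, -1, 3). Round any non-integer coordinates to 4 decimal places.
R = [[1, 0, 0], [0, √3/2, 1/2], [0, -1/2, √3/2]]; R·(5, -1, 3) = (5.0000, 0.6340, 3.0981)

Rotation matrix for 330° around x-axis:
cos(330°) = √3/2, sin(330°) = -1/2
R = [[1, 0, 0], [0, √3/2, 1/2], [0, -1/2, √3/2]]
Apply to (5, -1, 3): R·[5, -1, 3]ᵀ = (5.0000, 0.6340, 3.0981)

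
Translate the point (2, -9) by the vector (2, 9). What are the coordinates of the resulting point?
(4, 0)

Translation by (2, 9):
x' = 2 + 2 = 4
y' = -9 + 9 = 0
Homogeneous matrix: [[1, 0, 2], [0, 1, 9], [0, 0, 1]]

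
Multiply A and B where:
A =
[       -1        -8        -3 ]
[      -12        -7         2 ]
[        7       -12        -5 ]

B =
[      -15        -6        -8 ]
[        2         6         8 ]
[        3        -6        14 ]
AB =
[      -10       -24       -98 ]
[      172        18        68 ]
[     -144       -84      -222 ]

Matrix multiplication: (AB)[i][j] = sum over k of A[i][k] * B[k][j].
  (AB)[0][0] = (-1)*(-15) + (-8)*(2) + (-3)*(3) = -10
  (AB)[0][1] = (-1)*(-6) + (-8)*(6) + (-3)*(-6) = -24
  (AB)[0][2] = (-1)*(-8) + (-8)*(8) + (-3)*(14) = -98
  (AB)[1][0] = (-12)*(-15) + (-7)*(2) + (2)*(3) = 172
  (AB)[1][1] = (-12)*(-6) + (-7)*(6) + (2)*(-6) = 18
  (AB)[1][2] = (-12)*(-8) + (-7)*(8) + (2)*(14) = 68
  (AB)[2][0] = (7)*(-15) + (-12)*(2) + (-5)*(3) = -144
  (AB)[2][1] = (7)*(-6) + (-12)*(6) + (-5)*(-6) = -84
  (AB)[2][2] = (7)*(-8) + (-12)*(8) + (-5)*(14) = -222
AB =
[      -10       -24       -98 ]
[      172        18        68 ]
[     -144       -84      -222 ]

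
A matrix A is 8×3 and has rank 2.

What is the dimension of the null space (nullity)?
1

The rank-nullity theorem for an m×n matrix states:
rank(A) + nullity(A) = n (the number of columns).
Here n = 3 and rank(A) = 2, so nullity(A) = 3 - 2 = 1.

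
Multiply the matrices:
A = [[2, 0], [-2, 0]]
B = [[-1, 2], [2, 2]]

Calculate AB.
[[-2, 4], [2, -4]]

Each entry (i,j) of AB = sum over k of A[i][k]*B[k][j].
(AB)[0][0] = (2)*(-1) + (0)*(2) = -2
(AB)[0][1] = (2)*(2) + (0)*(2) = 4
(AB)[1][0] = (-2)*(-1) + (0)*(2) = 2
(AB)[1][1] = (-2)*(2) + (0)*(2) = -4
AB = [[-2, 4], [2, -4]]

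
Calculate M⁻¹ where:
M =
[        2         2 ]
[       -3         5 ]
det(M) = 16
M⁻¹ =
[     5/16      -1/8 ]
[     3/16       1/8 ]

For a 2×2 matrix M = [[a, b], [c, d]] with det(M) ≠ 0, M⁻¹ = (1/det(M)) * [[d, -b], [-c, a]].
det(M) = (2)*(5) - (2)*(-3) = 10 + 6 = 16.
M⁻¹ = (1/16) * [[5, -2], [3, 2]].
Dividing each entry by 16 and reducing:
M⁻¹ =
[     5/16      -1/8 ]
[     3/16       1/8 ]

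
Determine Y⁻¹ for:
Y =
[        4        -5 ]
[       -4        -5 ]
det(Y) = -40
Y⁻¹ =
[      1/8      -1/8 ]
[    -1/10     -1/10 ]

For a 2×2 matrix Y = [[a, b], [c, d]] with det(Y) ≠ 0, Y⁻¹ = (1/det(Y)) * [[d, -b], [-c, a]].
det(Y) = (4)*(-5) - (-5)*(-4) = -20 - 20 = -40.
Y⁻¹ = (1/-40) * [[-5, 5], [4, 4]].
Dividing each entry by -40 and reducing:
Y⁻¹ =
[      1/8      -1/8 ]
[    -1/10     -1/10 ]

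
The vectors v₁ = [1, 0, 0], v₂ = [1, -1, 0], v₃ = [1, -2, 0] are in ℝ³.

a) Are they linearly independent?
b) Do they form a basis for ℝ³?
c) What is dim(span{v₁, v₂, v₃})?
Not independent, not a basis, dim(span) = 2

Check whether v₃ can be written as a linear combination of v₁ and v₂.
v₃ = (-1)·v₁ + (2)·v₂ = [1, -2, 0], so the three vectors are linearly dependent.
Thus they do not form a basis for ℝ³, and dim(span{v₁, v₂, v₃}) = 2 (spanned by v₁ and v₂).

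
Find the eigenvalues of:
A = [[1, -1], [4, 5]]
λ = 3, 3

Solve det(A - λI) = 0. For a 2×2 matrix this is λ² - (trace)λ + det = 0.
trace(A) = 1 + 5 = 6.
det(A) = (1)*(5) - (-1)*(4) = 5 + 4 = 9.
Characteristic equation: λ² - (6)λ + (9) = 0.
Discriminant: (6)² - 4*(9) = 36 - 36 = 0.
Roots: λ = (6 ± √0) / 2 = 3, 3.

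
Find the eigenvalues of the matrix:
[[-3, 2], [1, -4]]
λ = -5 and λ = -2

Characteristic equation: det(A - λI) = 0
λ² - (trace)λ + (det) = 0
λ² - (-7)λ + (10) = 0
λ² + 7λ + 10 = 0
Solving: λ = -5, -2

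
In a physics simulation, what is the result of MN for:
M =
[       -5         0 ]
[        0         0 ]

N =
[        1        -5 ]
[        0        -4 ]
MN =
[       -5        25 ]
[        0         0 ]

Matrix multiplication: (MN)[i][j] = sum over k of M[i][k] * N[k][j].
  (MN)[0][0] = (-5)*(1) + (0)*(0) = -5
  (MN)[0][1] = (-5)*(-5) + (0)*(-4) = 25
  (MN)[1][0] = (0)*(1) + (0)*(0) = 0
  (MN)[1][1] = (0)*(-5) + (0)*(-4) = 0
MN =
[       -5        25 ]
[        0         0 ]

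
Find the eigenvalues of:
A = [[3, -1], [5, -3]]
λ = -2, 2

Solve det(A - λI) = 0. For a 2×2 matrix this is λ² - (trace)λ + det = 0.
trace(A) = 3 - 3 = 0.
det(A) = (3)*(-3) - (-1)*(5) = -9 + 5 = -4.
Characteristic equation: λ² - (0)λ + (-4) = 0.
Discriminant: (0)² - 4*(-4) = 0 + 16 = 16.
Roots: λ = (0 ± √16) / 2 = -2, 2.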